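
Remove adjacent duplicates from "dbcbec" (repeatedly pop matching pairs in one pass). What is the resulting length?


Input: dbcbec
Stack-based adjacent duplicate removal:
  Read 'd': push. Stack: d
  Read 'b': push. Stack: db
  Read 'c': push. Stack: dbc
  Read 'b': push. Stack: dbcb
  Read 'e': push. Stack: dbcbe
  Read 'c': push. Stack: dbcbec
Final stack: "dbcbec" (length 6)

6


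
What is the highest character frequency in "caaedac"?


Input: caaedac
Character counts:
  'a': 3
  'c': 2
  'd': 1
  'e': 1
Maximum frequency: 3

3


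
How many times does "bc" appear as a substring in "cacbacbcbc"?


Searching for "bc" in "cacbacbcbc"
Scanning each position:
  Position 0: "ca" => no
  Position 1: "ac" => no
  Position 2: "cb" => no
  Position 3: "ba" => no
  Position 4: "ac" => no
  Position 5: "cb" => no
  Position 6: "bc" => MATCH
  Position 7: "cb" => no
  Position 8: "bc" => MATCH
Total occurrences: 2

2


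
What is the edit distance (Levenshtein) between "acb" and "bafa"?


Computing edit distance: "acb" -> "bafa"
DP table:
           b    a    f    a
      0    1    2    3    4
  a   1    1    1    2    3
  c   2    2    2    2    3
  b   3    2    3    3    3
Edit distance = dp[3][4] = 3

3


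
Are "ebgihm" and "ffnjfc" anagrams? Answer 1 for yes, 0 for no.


Strings: "ebgihm", "ffnjfc"
Sorted first:  beghim
Sorted second: cfffjn
Differ at position 0: 'b' vs 'c' => not anagrams

0


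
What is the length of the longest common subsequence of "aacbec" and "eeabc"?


LCS of "aacbec" and "eeabc"
DP table:
           e    e    a    b    c
      0    0    0    0    0    0
  a   0    0    0    1    1    1
  a   0    0    0    1    1    1
  c   0    0    0    1    1    2
  b   0    0    0    1    2    2
  e   0    1    1    1    2    2
  c   0    1    1    1    2    3
LCS length = dp[6][5] = 3

3


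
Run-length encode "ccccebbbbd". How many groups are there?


Input: ccccebbbbd
Scanning for consecutive runs:
  Group 1: 'c' x 4 (positions 0-3)
  Group 2: 'e' x 1 (positions 4-4)
  Group 3: 'b' x 4 (positions 5-8)
  Group 4: 'd' x 1 (positions 9-9)
Total groups: 4

4


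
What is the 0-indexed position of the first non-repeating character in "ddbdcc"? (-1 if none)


Input: ddbdcc
Character frequencies:
  'b': 1
  'c': 2
  'd': 3
Scanning left to right for freq == 1:
  Position 0 ('d'): freq=3, skip
  Position 1 ('d'): freq=3, skip
  Position 2 ('b'): unique! => answer = 2

2


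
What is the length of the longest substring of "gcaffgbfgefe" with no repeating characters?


Input: "gcaffgbfgefe"
Sliding window (track last position of each char):
  Position 0 ('g'): window [0,0] length 1 -- new best
  Position 1 ('c'): window [0,1] length 2 -- new best
  Position 2 ('a'): window [0,2] length 3 -- new best
  Position 3 ('f'): window [0,3] length 4 -- new best
  Position 4 ('f'): repeat (last at 3), move window start to 4
  Position 4 ('f'): window [4,4] length 1
  Position 5 ('g'): window [4,5] length 2
  Position 6 ('b'): window [4,6] length 3
  Position 7 ('f'): repeat (last at 4), move window start to 5
  Position 7 ('f'): window [5,7] length 3
  Position 8 ('g'): repeat (last at 5), move window start to 6
  Position 8 ('g'): window [6,8] length 3
  Position 9 ('e'): window [6,9] length 4
  Position 10 ('f'): repeat (last at 7), move window start to 8
  Position 10 ('f'): window [8,10] length 3
  Position 11 ('e'): repeat (last at 9), move window start to 10
  Position 11 ('e'): window [10,11] length 2
Longest substring with no repeats: "gcaf" with length 4

4


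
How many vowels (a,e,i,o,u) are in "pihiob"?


Input: pihiob
Checking each character:
  'p' at position 0: consonant
  'i' at position 1: vowel (running total: 1)
  'h' at position 2: consonant
  'i' at position 3: vowel (running total: 2)
  'o' at position 4: vowel (running total: 3)
  'b' at position 5: consonant
Total vowels: 3

3


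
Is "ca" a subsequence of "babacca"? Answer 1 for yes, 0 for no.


Check if "ca" is a subsequence of "babacca"
Greedy scan:
  Position 0 ('b'): no match needed
  Position 1 ('a'): no match needed
  Position 2 ('b'): no match needed
  Position 3 ('a'): no match needed
  Position 4 ('c'): matches sub[0] = 'c'
  Position 5 ('c'): no match needed
  Position 6 ('a'): matches sub[1] = 'a'
All 2 characters matched => is a subsequence

1


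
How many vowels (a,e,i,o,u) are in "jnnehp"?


Input: jnnehp
Checking each character:
  'j' at position 0: consonant
  'n' at position 1: consonant
  'n' at position 2: consonant
  'e' at position 3: vowel (running total: 1)
  'h' at position 4: consonant
  'p' at position 5: consonant
Total vowels: 1

1


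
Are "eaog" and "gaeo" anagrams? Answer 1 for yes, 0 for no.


Strings: "eaog", "gaeo"
Sorted first:  aego
Sorted second: aego
Sorted forms match => anagrams

1


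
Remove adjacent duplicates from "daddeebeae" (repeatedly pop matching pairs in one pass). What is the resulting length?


Input: daddeebeae
Stack-based adjacent duplicate removal:
  Read 'd': push. Stack: d
  Read 'a': push. Stack: da
  Read 'd': push. Stack: dad
  Read 'd': matches stack top 'd' => pop. Stack: da
  Read 'e': push. Stack: dae
  Read 'e': matches stack top 'e' => pop. Stack: da
  Read 'b': push. Stack: dab
  Read 'e': push. Stack: dabe
  Read 'a': push. Stack: dabea
  Read 'e': push. Stack: dabeae
Final stack: "dabeae" (length 6)

6


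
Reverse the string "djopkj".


Input: djopkj
Reading characters right to left:
  Position 5: 'j'
  Position 4: 'k'
  Position 3: 'p'
  Position 2: 'o'
  Position 1: 'j'
  Position 0: 'd'
Reversed: jkpojd

jkpojd


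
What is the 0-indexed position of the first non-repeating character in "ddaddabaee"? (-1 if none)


Input: ddaddabaee
Character frequencies:
  'a': 3
  'b': 1
  'd': 4
  'e': 2
Scanning left to right for freq == 1:
  Position 0 ('d'): freq=4, skip
  Position 1 ('d'): freq=4, skip
  Position 2 ('a'): freq=3, skip
  Position 3 ('d'): freq=4, skip
  Position 4 ('d'): freq=4, skip
  Position 5 ('a'): freq=3, skip
  Position 6 ('b'): unique! => answer = 6

6


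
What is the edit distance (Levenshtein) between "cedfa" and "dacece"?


Computing edit distance: "cedfa" -> "dacece"
DP table:
           d    a    c    e    c    e
      0    1    2    3    4    5    6
  c   1    1    2    2    3    4    5
  e   2    2    2    3    2    3    4
  d   3    2    3    3    3    3    4
  f   4    3    3    4    4    4    4
  a   5    4    3    4    5    5    5
Edit distance = dp[5][6] = 5

5


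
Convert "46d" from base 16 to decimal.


Input: "46d" in base 16
Positional expansion:
  Digit '4' (value 4) x 16^2 = 1024
  Digit '6' (value 6) x 16^1 = 96
  Digit 'd' (value 13) x 16^0 = 13
Sum = 1133

1133


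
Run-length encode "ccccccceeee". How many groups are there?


Input: ccccccceeee
Scanning for consecutive runs:
  Group 1: 'c' x 7 (positions 0-6)
  Group 2: 'e' x 4 (positions 7-10)
Total groups: 2

2


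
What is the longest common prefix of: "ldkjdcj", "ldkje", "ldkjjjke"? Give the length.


Words: ldkjdcj, ldkje, ldkjjjke
  Position 0: all 'l' => match
  Position 1: all 'd' => match
  Position 2: all 'k' => match
  Position 3: all 'j' => match
  Position 4: ('d', 'e', 'j') => mismatch, stop
LCP = "ldkj" (length 4)

4


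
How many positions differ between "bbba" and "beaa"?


Comparing "bbba" and "beaa" position by position:
  Position 0: 'b' vs 'b' => same
  Position 1: 'b' vs 'e' => DIFFER
  Position 2: 'b' vs 'a' => DIFFER
  Position 3: 'a' vs 'a' => same
Positions that differ: 2

2


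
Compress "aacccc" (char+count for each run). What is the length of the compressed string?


Input: aacccc
Runs:
  'a' x 2 => "a2"
  'c' x 4 => "c4"
Compressed: "a2c4"
Compressed length: 4

4


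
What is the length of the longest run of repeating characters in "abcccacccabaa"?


Input: "abcccacccabaa"
Scanning for longest run:
  Position 1 ('b'): new char, reset run to 1
  Position 2 ('c'): new char, reset run to 1
  Position 3 ('c'): continues run of 'c', length=2
  Position 4 ('c'): continues run of 'c', length=3
  Position 5 ('a'): new char, reset run to 1
  Position 6 ('c'): new char, reset run to 1
  Position 7 ('c'): continues run of 'c', length=2
  Position 8 ('c'): continues run of 'c', length=3
  Position 9 ('a'): new char, reset run to 1
  Position 10 ('b'): new char, reset run to 1
  Position 11 ('a'): new char, reset run to 1
  Position 12 ('a'): continues run of 'a', length=2
Longest run: 'c' with length 3

3


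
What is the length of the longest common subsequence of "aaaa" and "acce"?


LCS of "aaaa" and "acce"
DP table:
           a    c    c    e
      0    0    0    0    0
  a   0    1    1    1    1
  a   0    1    1    1    1
  a   0    1    1    1    1
  a   0    1    1    1    1
LCS length = dp[4][4] = 1

1


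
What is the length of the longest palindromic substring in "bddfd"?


Input: "bddfd"
Checking substrings for palindromes:
  [2:5] "dfd" (len 3) => palindrome
  [1:3] "dd" (len 2) => palindrome
Longest palindromic substring: "dfd" with length 3

3


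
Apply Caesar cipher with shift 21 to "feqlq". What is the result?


Caesar cipher: shift "feqlq" by 21
  'f' (pos 5) + 21 = pos 0 = 'a'
  'e' (pos 4) + 21 = pos 25 = 'z'
  'q' (pos 16) + 21 = pos 11 = 'l'
  'l' (pos 11) + 21 = pos 6 = 'g'
  'q' (pos 16) + 21 = pos 11 = 'l'
Result: azlgl

azlgl


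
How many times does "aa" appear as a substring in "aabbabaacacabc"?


Searching for "aa" in "aabbabaacacabc"
Scanning each position:
  Position 0: "aa" => MATCH
  Position 1: "ab" => no
  Position 2: "bb" => no
  Position 3: "ba" => no
  Position 4: "ab" => no
  Position 5: "ba" => no
  Position 6: "aa" => MATCH
  Position 7: "ac" => no
  Position 8: "ca" => no
  Position 9: "ac" => no
  Position 10: "ca" => no
  Position 11: "ab" => no
  Position 12: "bc" => no
Total occurrences: 2

2


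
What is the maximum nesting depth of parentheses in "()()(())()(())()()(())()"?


Input: "()()(())()(())()()(())()"
Tracking depth:
  Position 0 '(': depth becomes 1
  Position 1 ')': depth becomes 0
  Position 2 '(': depth becomes 1
  Position 3 ')': depth becomes 0
  Position 4 '(': depth becomes 1
  Position 5 '(': depth becomes 2
  Position 6 ')': depth becomes 1
  Position 7 ')': depth becomes 0
  Position 8 '(': depth becomes 1
  Position 9 ')': depth becomes 0
  Position 10 '(': depth becomes 1
  Position 11 '(': depth becomes 2
  Position 12 ')': depth becomes 1
  Position 13 ')': depth becomes 0
  Position 14 '(': depth becomes 1
  Position 15 ')': depth becomes 0
  Position 16 '(': depth becomes 1
  Position 17 ')': depth becomes 0
  Position 18 '(': depth becomes 1
  Position 19 '(': depth becomes 2
  Position 20 ')': depth becomes 1
  Position 21 ')': depth becomes 0
  Position 22 '(': depth becomes 1
  Position 23 ')': depth becomes 0
Maximum depth reached: 2

2


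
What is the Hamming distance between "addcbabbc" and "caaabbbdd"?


Comparing "addcbabbc" and "caaabbbdd" position by position:
  Position 0: 'a' vs 'c' => differ
  Position 1: 'd' vs 'a' => differ
  Position 2: 'd' vs 'a' => differ
  Position 3: 'c' vs 'a' => differ
  Position 4: 'b' vs 'b' => same
  Position 5: 'a' vs 'b' => differ
  Position 6: 'b' vs 'b' => same
  Position 7: 'b' vs 'd' => differ
  Position 8: 'c' vs 'd' => differ
Total differences (Hamming distance): 7

7


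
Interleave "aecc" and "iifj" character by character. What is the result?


Interleaving "aecc" and "iifj":
  Position 0: 'a' from first, 'i' from second => "ai"
  Position 1: 'e' from first, 'i' from second => "ei"
  Position 2: 'c' from first, 'f' from second => "cf"
  Position 3: 'c' from first, 'j' from second => "cj"
Result: aieicfcj

aieicfcj


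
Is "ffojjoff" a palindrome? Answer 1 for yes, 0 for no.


Input: ffojjoff
Reversed: ffojjoff
  Compare pos 0 ('f') with pos 7 ('f'): match
  Compare pos 1 ('f') with pos 6 ('f'): match
  Compare pos 2 ('o') with pos 5 ('o'): match
  Compare pos 3 ('j') with pos 4 ('j'): match
Result: palindrome

1


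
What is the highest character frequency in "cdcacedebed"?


Input: cdcacedebed
Character counts:
  'a': 1
  'b': 1
  'c': 3
  'd': 3
  'e': 3
Maximum frequency: 3

3


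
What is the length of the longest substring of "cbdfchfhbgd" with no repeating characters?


Input: "cbdfchfhbgd"
Sliding window (track last position of each char):
  Position 0 ('c'): window [0,0] length 1 -- new best
  Position 1 ('b'): window [0,1] length 2 -- new best
  Position 2 ('d'): window [0,2] length 3 -- new best
  Position 3 ('f'): window [0,3] length 4 -- new best
  Position 4 ('c'): repeat (last at 0), move window start to 1
  Position 4 ('c'): window [1,4] length 4
  Position 5 ('h'): window [1,5] length 5 -- new best
  Position 6 ('f'): repeat (last at 3), move window start to 4
  Position 6 ('f'): window [4,6] length 3
  Position 7 ('h'): repeat (last at 5), move window start to 6
  Position 7 ('h'): window [6,7] length 2
  Position 8 ('b'): window [6,8] length 3
  Position 9 ('g'): window [6,9] length 4
  Position 10 ('d'): window [6,10] length 5
Longest substring with no repeats: "bdfch" with length 5

5


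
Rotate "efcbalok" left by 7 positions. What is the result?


Input: "efcbalok", rotate left by 7
First 7 characters: "efcbalo"
Remaining characters: "k"
Concatenate remaining + first: "k" + "efcbalo" = "kefcbalo"

kefcbalo


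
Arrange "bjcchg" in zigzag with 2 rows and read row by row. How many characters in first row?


Zigzag "bjcchg" into 2 rows:
Placing characters:
  'b' => row 0
  'j' => row 1
  'c' => row 0
  'c' => row 1
  'h' => row 0
  'g' => row 1
Rows:
  Row 0: "bch"
  Row 1: "jcg"
First row length: 3

3


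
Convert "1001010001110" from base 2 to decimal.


Input: "1001010001110" in base 2
Positional expansion:
  Digit '1' (value 1) x 2^12 = 4096
  Digit '0' (value 0) x 2^11 = 0
  Digit '0' (value 0) x 2^10 = 0
  Digit '1' (value 1) x 2^9 = 512
  Digit '0' (value 0) x 2^8 = 0
  Digit '1' (value 1) x 2^7 = 128
  Digit '0' (value 0) x 2^6 = 0
  Digit '0' (value 0) x 2^5 = 0
  Digit '0' (value 0) x 2^4 = 0
  Digit '1' (value 1) x 2^3 = 8
  Digit '1' (value 1) x 2^2 = 4
  Digit '1' (value 1) x 2^1 = 2
  Digit '0' (value 0) x 2^0 = 0
Sum = 4750

4750


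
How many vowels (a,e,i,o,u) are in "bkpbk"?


Input: bkpbk
Checking each character:
  'b' at position 0: consonant
  'k' at position 1: consonant
  'p' at position 2: consonant
  'b' at position 3: consonant
  'k' at position 4: consonant
Total vowels: 0

0


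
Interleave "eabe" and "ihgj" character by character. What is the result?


Interleaving "eabe" and "ihgj":
  Position 0: 'e' from first, 'i' from second => "ei"
  Position 1: 'a' from first, 'h' from second => "ah"
  Position 2: 'b' from first, 'g' from second => "bg"
  Position 3: 'e' from first, 'j' from second => "ej"
Result: eiahbgej

eiahbgej


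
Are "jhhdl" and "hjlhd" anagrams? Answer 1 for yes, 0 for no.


Strings: "jhhdl", "hjlhd"
Sorted first:  dhhjl
Sorted second: dhhjl
Sorted forms match => anagrams

1


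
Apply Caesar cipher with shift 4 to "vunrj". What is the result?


Caesar cipher: shift "vunrj" by 4
  'v' (pos 21) + 4 = pos 25 = 'z'
  'u' (pos 20) + 4 = pos 24 = 'y'
  'n' (pos 13) + 4 = pos 17 = 'r'
  'r' (pos 17) + 4 = pos 21 = 'v'
  'j' (pos 9) + 4 = pos 13 = 'n'
Result: zyrvn

zyrvn


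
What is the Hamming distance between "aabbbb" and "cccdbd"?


Comparing "aabbbb" and "cccdbd" position by position:
  Position 0: 'a' vs 'c' => differ
  Position 1: 'a' vs 'c' => differ
  Position 2: 'b' vs 'c' => differ
  Position 3: 'b' vs 'd' => differ
  Position 4: 'b' vs 'b' => same
  Position 5: 'b' vs 'd' => differ
Total differences (Hamming distance): 5

5


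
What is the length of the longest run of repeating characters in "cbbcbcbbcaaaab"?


Input: "cbbcbcbbcaaaab"
Scanning for longest run:
  Position 1 ('b'): new char, reset run to 1
  Position 2 ('b'): continues run of 'b', length=2
  Position 3 ('c'): new char, reset run to 1
  Position 4 ('b'): new char, reset run to 1
  Position 5 ('c'): new char, reset run to 1
  Position 6 ('b'): new char, reset run to 1
  Position 7 ('b'): continues run of 'b', length=2
  Position 8 ('c'): new char, reset run to 1
  Position 9 ('a'): new char, reset run to 1
  Position 10 ('a'): continues run of 'a', length=2
  Position 11 ('a'): continues run of 'a', length=3
  Position 12 ('a'): continues run of 'a', length=4
  Position 13 ('b'): new char, reset run to 1
Longest run: 'a' with length 4

4


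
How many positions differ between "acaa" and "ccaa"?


Comparing "acaa" and "ccaa" position by position:
  Position 0: 'a' vs 'c' => DIFFER
  Position 1: 'c' vs 'c' => same
  Position 2: 'a' vs 'a' => same
  Position 3: 'a' vs 'a' => same
Positions that differ: 1

1


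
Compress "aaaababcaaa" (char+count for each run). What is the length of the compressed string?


Input: aaaababcaaa
Runs:
  'a' x 4 => "a4"
  'b' x 1 => "b1"
  'a' x 1 => "a1"
  'b' x 1 => "b1"
  'c' x 1 => "c1"
  'a' x 3 => "a3"
Compressed: "a4b1a1b1c1a3"
Compressed length: 12

12


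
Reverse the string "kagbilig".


Input: kagbilig
Reading characters right to left:
  Position 7: 'g'
  Position 6: 'i'
  Position 5: 'l'
  Position 4: 'i'
  Position 3: 'b'
  Position 2: 'g'
  Position 1: 'a'
  Position 0: 'k'
Reversed: gilibgak

gilibgak


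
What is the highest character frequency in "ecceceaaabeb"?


Input: ecceceaaabeb
Character counts:
  'a': 3
  'b': 2
  'c': 3
  'e': 4
Maximum frequency: 4

4


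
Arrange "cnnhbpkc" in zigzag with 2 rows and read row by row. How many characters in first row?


Zigzag "cnnhbpkc" into 2 rows:
Placing characters:
  'c' => row 0
  'n' => row 1
  'n' => row 0
  'h' => row 1
  'b' => row 0
  'p' => row 1
  'k' => row 0
  'c' => row 1
Rows:
  Row 0: "cnbk"
  Row 1: "nhpc"
First row length: 4

4


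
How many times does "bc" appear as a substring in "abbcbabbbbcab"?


Searching for "bc" in "abbcbabbbbcab"
Scanning each position:
  Position 0: "ab" => no
  Position 1: "bb" => no
  Position 2: "bc" => MATCH
  Position 3: "cb" => no
  Position 4: "ba" => no
  Position 5: "ab" => no
  Position 6: "bb" => no
  Position 7: "bb" => no
  Position 8: "bb" => no
  Position 9: "bc" => MATCH
  Position 10: "ca" => no
  Position 11: "ab" => no
Total occurrences: 2

2


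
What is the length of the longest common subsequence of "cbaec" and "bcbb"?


LCS of "cbaec" and "bcbb"
DP table:
           b    c    b    b
      0    0    0    0    0
  c   0    0    1    1    1
  b   0    1    1    2    2
  a   0    1    1    2    2
  e   0    1    1    2    2
  c   0    1    2    2    2
LCS length = dp[5][4] = 2

2


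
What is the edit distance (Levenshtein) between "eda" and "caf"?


Computing edit distance: "eda" -> "caf"
DP table:
           c    a    f
      0    1    2    3
  e   1    1    2    3
  d   2    2    2    3
  a   3    3    2    3
Edit distance = dp[3][3] = 3

3


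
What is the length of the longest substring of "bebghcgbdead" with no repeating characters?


Input: "bebghcgbdead"
Sliding window (track last position of each char):
  Position 0 ('b'): window [0,0] length 1 -- new best
  Position 1 ('e'): window [0,1] length 2 -- new best
  Position 2 ('b'): repeat (last at 0), move window start to 1
  Position 2 ('b'): window [1,2] length 2
  Position 3 ('g'): window [1,3] length 3 -- new best
  Position 4 ('h'): window [1,4] length 4 -- new best
  Position 5 ('c'): window [1,5] length 5 -- new best
  Position 6 ('g'): repeat (last at 3), move window start to 4
  Position 6 ('g'): window [4,6] length 3
  Position 7 ('b'): window [4,7] length 4
  Position 8 ('d'): window [4,8] length 5
  Position 9 ('e'): window [4,9] length 6 -- new best
  Position 10 ('a'): window [4,10] length 7 -- new best
  Position 11 ('d'): repeat (last at 8), move window start to 9
  Position 11 ('d'): window [9,11] length 3
Longest substring with no repeats: "hcgbdea" with length 7

7


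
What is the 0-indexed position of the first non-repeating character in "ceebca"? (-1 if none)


Input: ceebca
Character frequencies:
  'a': 1
  'b': 1
  'c': 2
  'e': 2
Scanning left to right for freq == 1:
  Position 0 ('c'): freq=2, skip
  Position 1 ('e'): freq=2, skip
  Position 2 ('e'): freq=2, skip
  Position 3 ('b'): unique! => answer = 3

3


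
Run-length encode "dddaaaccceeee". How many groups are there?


Input: dddaaaccceeee
Scanning for consecutive runs:
  Group 1: 'd' x 3 (positions 0-2)
  Group 2: 'a' x 3 (positions 3-5)
  Group 3: 'c' x 3 (positions 6-8)
  Group 4: 'e' x 4 (positions 9-12)
Total groups: 4

4


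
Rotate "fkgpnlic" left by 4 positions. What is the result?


Input: "fkgpnlic", rotate left by 4
First 4 characters: "fkgp"
Remaining characters: "nlic"
Concatenate remaining + first: "nlic" + "fkgp" = "nlicfkgp"

nlicfkgp


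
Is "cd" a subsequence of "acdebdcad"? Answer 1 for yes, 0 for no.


Check if "cd" is a subsequence of "acdebdcad"
Greedy scan:
  Position 0 ('a'): no match needed
  Position 1 ('c'): matches sub[0] = 'c'
  Position 2 ('d'): matches sub[1] = 'd'
  Position 3 ('e'): no match needed
  Position 4 ('b'): no match needed
  Position 5 ('d'): no match needed
  Position 6 ('c'): no match needed
  Position 7 ('a'): no match needed
  Position 8 ('d'): no match needed
All 2 characters matched => is a subsequence

1


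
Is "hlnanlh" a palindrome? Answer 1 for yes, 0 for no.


Input: hlnanlh
Reversed: hlnanlh
  Compare pos 0 ('h') with pos 6 ('h'): match
  Compare pos 1 ('l') with pos 5 ('l'): match
  Compare pos 2 ('n') with pos 4 ('n'): match
Result: palindrome

1


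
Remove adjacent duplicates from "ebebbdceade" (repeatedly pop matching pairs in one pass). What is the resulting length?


Input: ebebbdceade
Stack-based adjacent duplicate removal:
  Read 'e': push. Stack: e
  Read 'b': push. Stack: eb
  Read 'e': push. Stack: ebe
  Read 'b': push. Stack: ebeb
  Read 'b': matches stack top 'b' => pop. Stack: ebe
  Read 'd': push. Stack: ebed
  Read 'c': push. Stack: ebedc
  Read 'e': push. Stack: ebedce
  Read 'a': push. Stack: ebedcea
  Read 'd': push. Stack: ebedcead
  Read 'e': push. Stack: ebedceade
Final stack: "ebedceade" (length 9)

9


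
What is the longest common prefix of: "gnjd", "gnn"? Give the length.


Words: gnjd, gnn
  Position 0: all 'g' => match
  Position 1: all 'n' => match
  Position 2: ('j', 'n') => mismatch, stop
LCP = "gn" (length 2)

2


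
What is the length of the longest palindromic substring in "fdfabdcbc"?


Input: "fdfabdcbc"
Checking substrings for palindromes:
  [0:3] "fdf" (len 3) => palindrome
  [6:9] "cbc" (len 3) => palindrome
Longest palindromic substring: "fdf" with length 3

3


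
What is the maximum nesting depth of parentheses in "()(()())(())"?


Input: "()(()())(())"
Tracking depth:
  Position 0 '(': depth becomes 1
  Position 1 ')': depth becomes 0
  Position 2 '(': depth becomes 1
  Position 3 '(': depth becomes 2
  Position 4 ')': depth becomes 1
  Position 5 '(': depth becomes 2
  Position 6 ')': depth becomes 1
  Position 7 ')': depth becomes 0
  Position 8 '(': depth becomes 1
  Position 9 '(': depth becomes 2
  Position 10 ')': depth becomes 1
  Position 11 ')': depth becomes 0
Maximum depth reached: 2

2


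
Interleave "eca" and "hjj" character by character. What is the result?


Interleaving "eca" and "hjj":
  Position 0: 'e' from first, 'h' from second => "eh"
  Position 1: 'c' from first, 'j' from second => "cj"
  Position 2: 'a' from first, 'j' from second => "aj"
Result: ehcjaj

ehcjaj


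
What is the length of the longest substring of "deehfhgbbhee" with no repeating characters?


Input: "deehfhgbbhee"
Sliding window (track last position of each char):
  Position 0 ('d'): window [0,0] length 1 -- new best
  Position 1 ('e'): window [0,1] length 2 -- new best
  Position 2 ('e'): repeat (last at 1), move window start to 2
  Position 2 ('e'): window [2,2] length 1
  Position 3 ('h'): window [2,3] length 2
  Position 4 ('f'): window [2,4] length 3 -- new best
  Position 5 ('h'): repeat (last at 3), move window start to 4
  Position 5 ('h'): window [4,5] length 2
  Position 6 ('g'): window [4,6] length 3
  Position 7 ('b'): window [4,7] length 4 -- new best
  Position 8 ('b'): repeat (last at 7), move window start to 8
  Position 8 ('b'): window [8,8] length 1
  Position 9 ('h'): window [8,9] length 2
  Position 10 ('e'): window [8,10] length 3
  Position 11 ('e'): repeat (last at 10), move window start to 11
  Position 11 ('e'): window [11,11] length 1
Longest substring with no repeats: "fhgb" with length 4

4


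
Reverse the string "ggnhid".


Input: ggnhid
Reading characters right to left:
  Position 5: 'd'
  Position 4: 'i'
  Position 3: 'h'
  Position 2: 'n'
  Position 1: 'g'
  Position 0: 'g'
Reversed: dihngg

dihngg


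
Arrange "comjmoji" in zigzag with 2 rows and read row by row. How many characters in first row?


Zigzag "comjmoji" into 2 rows:
Placing characters:
  'c' => row 0
  'o' => row 1
  'm' => row 0
  'j' => row 1
  'm' => row 0
  'o' => row 1
  'j' => row 0
  'i' => row 1
Rows:
  Row 0: "cmmj"
  Row 1: "ojoi"
First row length: 4

4


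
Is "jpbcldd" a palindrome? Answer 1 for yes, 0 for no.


Input: jpbcldd
Reversed: ddlcbpj
  Compare pos 0 ('j') with pos 6 ('d'): MISMATCH
  Compare pos 1 ('p') with pos 5 ('d'): MISMATCH
  Compare pos 2 ('b') with pos 4 ('l'): MISMATCH
Result: not a palindrome

0


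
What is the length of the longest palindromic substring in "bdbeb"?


Input: "bdbeb"
Checking substrings for palindromes:
  [0:3] "bdb" (len 3) => palindrome
  [2:5] "beb" (len 3) => palindrome
Longest palindromic substring: "bdb" with length 3

3


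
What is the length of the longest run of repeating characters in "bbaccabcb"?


Input: "bbaccabcb"
Scanning for longest run:
  Position 1 ('b'): continues run of 'b', length=2
  Position 2 ('a'): new char, reset run to 1
  Position 3 ('c'): new char, reset run to 1
  Position 4 ('c'): continues run of 'c', length=2
  Position 5 ('a'): new char, reset run to 1
  Position 6 ('b'): new char, reset run to 1
  Position 7 ('c'): new char, reset run to 1
  Position 8 ('b'): new char, reset run to 1
Longest run: 'b' with length 2

2


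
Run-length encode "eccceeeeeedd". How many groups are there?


Input: eccceeeeeedd
Scanning for consecutive runs:
  Group 1: 'e' x 1 (positions 0-0)
  Group 2: 'c' x 3 (positions 1-3)
  Group 3: 'e' x 6 (positions 4-9)
  Group 4: 'd' x 2 (positions 10-11)
Total groups: 4

4


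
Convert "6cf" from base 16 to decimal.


Input: "6cf" in base 16
Positional expansion:
  Digit '6' (value 6) x 16^2 = 1536
  Digit 'c' (value 12) x 16^1 = 192
  Digit 'f' (value 15) x 16^0 = 15
Sum = 1743

1743


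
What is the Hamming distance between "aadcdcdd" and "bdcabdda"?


Comparing "aadcdcdd" and "bdcabdda" position by position:
  Position 0: 'a' vs 'b' => differ
  Position 1: 'a' vs 'd' => differ
  Position 2: 'd' vs 'c' => differ
  Position 3: 'c' vs 'a' => differ
  Position 4: 'd' vs 'b' => differ
  Position 5: 'c' vs 'd' => differ
  Position 6: 'd' vs 'd' => same
  Position 7: 'd' vs 'a' => differ
Total differences (Hamming distance): 7

7


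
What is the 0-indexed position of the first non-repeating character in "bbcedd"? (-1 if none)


Input: bbcedd
Character frequencies:
  'b': 2
  'c': 1
  'd': 2
  'e': 1
Scanning left to right for freq == 1:
  Position 0 ('b'): freq=2, skip
  Position 1 ('b'): freq=2, skip
  Position 2 ('c'): unique! => answer = 2

2


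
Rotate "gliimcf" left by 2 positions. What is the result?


Input: "gliimcf", rotate left by 2
First 2 characters: "gl"
Remaining characters: "iimcf"
Concatenate remaining + first: "iimcf" + "gl" = "iimcfgl"

iimcfgl


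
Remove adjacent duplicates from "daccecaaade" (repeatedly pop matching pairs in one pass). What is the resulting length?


Input: daccecaaade
Stack-based adjacent duplicate removal:
  Read 'd': push. Stack: d
  Read 'a': push. Stack: da
  Read 'c': push. Stack: dac
  Read 'c': matches stack top 'c' => pop. Stack: da
  Read 'e': push. Stack: dae
  Read 'c': push. Stack: daec
  Read 'a': push. Stack: daeca
  Read 'a': matches stack top 'a' => pop. Stack: daec
  Read 'a': push. Stack: daeca
  Read 'd': push. Stack: daecad
  Read 'e': push. Stack: daecade
Final stack: "daecade" (length 7)

7


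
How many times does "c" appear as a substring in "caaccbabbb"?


Searching for "c" in "caaccbabbb"
Scanning each position:
  Position 0: "c" => MATCH
  Position 1: "a" => no
  Position 2: "a" => no
  Position 3: "c" => MATCH
  Position 4: "c" => MATCH
  Position 5: "b" => no
  Position 6: "a" => no
  Position 7: "b" => no
  Position 8: "b" => no
  Position 9: "b" => no
Total occurrences: 3

3


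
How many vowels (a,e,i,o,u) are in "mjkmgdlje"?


Input: mjkmgdlje
Checking each character:
  'm' at position 0: consonant
  'j' at position 1: consonant
  'k' at position 2: consonant
  'm' at position 3: consonant
  'g' at position 4: consonant
  'd' at position 5: consonant
  'l' at position 6: consonant
  'j' at position 7: consonant
  'e' at position 8: vowel (running total: 1)
Total vowels: 1

1


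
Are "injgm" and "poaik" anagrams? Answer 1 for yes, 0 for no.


Strings: "injgm", "poaik"
Sorted first:  gijmn
Sorted second: aikop
Differ at position 0: 'g' vs 'a' => not anagrams

0


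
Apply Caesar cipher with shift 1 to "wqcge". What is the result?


Caesar cipher: shift "wqcge" by 1
  'w' (pos 22) + 1 = pos 23 = 'x'
  'q' (pos 16) + 1 = pos 17 = 'r'
  'c' (pos 2) + 1 = pos 3 = 'd'
  'g' (pos 6) + 1 = pos 7 = 'h'
  'e' (pos 4) + 1 = pos 5 = 'f'
Result: xrdhf

xrdhf


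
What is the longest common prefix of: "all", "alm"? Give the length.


Words: all, alm
  Position 0: all 'a' => match
  Position 1: all 'l' => match
  Position 2: ('l', 'm') => mismatch, stop
LCP = "al" (length 2)

2


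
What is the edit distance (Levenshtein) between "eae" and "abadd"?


Computing edit distance: "eae" -> "abadd"
DP table:
           a    b    a    d    d
      0    1    2    3    4    5
  e   1    1    2    3    4    5
  a   2    1    2    2    3    4
  e   3    2    2    3    3    4
Edit distance = dp[3][5] = 4

4


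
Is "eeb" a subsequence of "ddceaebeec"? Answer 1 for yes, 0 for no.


Check if "eeb" is a subsequence of "ddceaebeec"
Greedy scan:
  Position 0 ('d'): no match needed
  Position 1 ('d'): no match needed
  Position 2 ('c'): no match needed
  Position 3 ('e'): matches sub[0] = 'e'
  Position 4 ('a'): no match needed
  Position 5 ('e'): matches sub[1] = 'e'
  Position 6 ('b'): matches sub[2] = 'b'
  Position 7 ('e'): no match needed
  Position 8 ('e'): no match needed
  Position 9 ('c'): no match needed
All 3 characters matched => is a subsequence

1


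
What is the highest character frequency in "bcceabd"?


Input: bcceabd
Character counts:
  'a': 1
  'b': 2
  'c': 2
  'd': 1
  'e': 1
Maximum frequency: 2

2


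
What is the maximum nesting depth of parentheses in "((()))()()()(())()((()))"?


Input: "((()))()()()(())()((()))"
Tracking depth:
  Position 0 '(': depth becomes 1
  Position 1 '(': depth becomes 2
  Position 2 '(': depth becomes 3
  Position 3 ')': depth becomes 2
  Position 4 ')': depth becomes 1
  Position 5 ')': depth becomes 0
  Position 6 '(': depth becomes 1
  Position 7 ')': depth becomes 0
  Position 8 '(': depth becomes 1
  Position 9 ')': depth becomes 0
  Position 10 '(': depth becomes 1
  Position 11 ')': depth becomes 0
  Position 12 '(': depth becomes 1
  Position 13 '(': depth becomes 2
  Position 14 ')': depth becomes 1
  Position 15 ')': depth becomes 0
  Position 16 '(': depth becomes 1
  Position 17 ')': depth becomes 0
  Position 18 '(': depth becomes 1
  Position 19 '(': depth becomes 2
  Position 20 '(': depth becomes 3
  Position 21 ')': depth becomes 2
  Position 22 ')': depth becomes 1
  Position 23 ')': depth becomes 0
Maximum depth reached: 3

3


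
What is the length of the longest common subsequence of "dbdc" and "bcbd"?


LCS of "dbdc" and "bcbd"
DP table:
           b    c    b    d
      0    0    0    0    0
  d   0    0    0    0    1
  b   0    1    1    1    1
  d   0    1    1    1    2
  c   0    1    2    2    2
LCS length = dp[4][4] = 2

2


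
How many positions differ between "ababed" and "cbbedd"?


Comparing "ababed" and "cbbedd" position by position:
  Position 0: 'a' vs 'c' => DIFFER
  Position 1: 'b' vs 'b' => same
  Position 2: 'a' vs 'b' => DIFFER
  Position 3: 'b' vs 'e' => DIFFER
  Position 4: 'e' vs 'd' => DIFFER
  Position 5: 'd' vs 'd' => same
Positions that differ: 4

4


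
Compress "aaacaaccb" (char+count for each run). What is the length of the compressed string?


Input: aaacaaccb
Runs:
  'a' x 3 => "a3"
  'c' x 1 => "c1"
  'a' x 2 => "a2"
  'c' x 2 => "c2"
  'b' x 1 => "b1"
Compressed: "a3c1a2c2b1"
Compressed length: 10

10


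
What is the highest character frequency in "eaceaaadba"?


Input: eaceaaadba
Character counts:
  'a': 5
  'b': 1
  'c': 1
  'd': 1
  'e': 2
Maximum frequency: 5

5


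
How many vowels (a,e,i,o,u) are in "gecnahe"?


Input: gecnahe
Checking each character:
  'g' at position 0: consonant
  'e' at position 1: vowel (running total: 1)
  'c' at position 2: consonant
  'n' at position 3: consonant
  'a' at position 4: vowel (running total: 2)
  'h' at position 5: consonant
  'e' at position 6: vowel (running total: 3)
Total vowels: 3

3


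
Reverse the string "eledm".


Input: eledm
Reading characters right to left:
  Position 4: 'm'
  Position 3: 'd'
  Position 2: 'e'
  Position 1: 'l'
  Position 0: 'e'
Reversed: mdele

mdele


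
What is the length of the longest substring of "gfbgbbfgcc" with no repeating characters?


Input: "gfbgbbfgcc"
Sliding window (track last position of each char):
  Position 0 ('g'): window [0,0] length 1 -- new best
  Position 1 ('f'): window [0,1] length 2 -- new best
  Position 2 ('b'): window [0,2] length 3 -- new best
  Position 3 ('g'): repeat (last at 0), move window start to 1
  Position 3 ('g'): window [1,3] length 3
  Position 4 ('b'): repeat (last at 2), move window start to 3
  Position 4 ('b'): window [3,4] length 2
  Position 5 ('b'): repeat (last at 4), move window start to 5
  Position 5 ('b'): window [5,5] length 1
  Position 6 ('f'): window [5,6] length 2
  Position 7 ('g'): window [5,7] length 3
  Position 8 ('c'): window [5,8] length 4 -- new best
  Position 9 ('c'): repeat (last at 8), move window start to 9
  Position 9 ('c'): window [9,9] length 1
Longest substring with no repeats: "bfgc" with length 4

4


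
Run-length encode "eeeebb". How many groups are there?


Input: eeeebb
Scanning for consecutive runs:
  Group 1: 'e' x 4 (positions 0-3)
  Group 2: 'b' x 2 (positions 4-5)
Total groups: 2

2


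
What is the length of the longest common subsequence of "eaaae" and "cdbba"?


LCS of "eaaae" and "cdbba"
DP table:
           c    d    b    b    a
      0    0    0    0    0    0
  e   0    0    0    0    0    0
  a   0    0    0    0    0    1
  a   0    0    0    0    0    1
  a   0    0    0    0    0    1
  e   0    0    0    0    0    1
LCS length = dp[5][5] = 1

1


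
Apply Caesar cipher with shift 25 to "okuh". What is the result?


Caesar cipher: shift "okuh" by 25
  'o' (pos 14) + 25 = pos 13 = 'n'
  'k' (pos 10) + 25 = pos 9 = 'j'
  'u' (pos 20) + 25 = pos 19 = 't'
  'h' (pos 7) + 25 = pos 6 = 'g'
Result: njtg

njtg


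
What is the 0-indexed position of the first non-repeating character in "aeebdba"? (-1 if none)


Input: aeebdba
Character frequencies:
  'a': 2
  'b': 2
  'd': 1
  'e': 2
Scanning left to right for freq == 1:
  Position 0 ('a'): freq=2, skip
  Position 1 ('e'): freq=2, skip
  Position 2 ('e'): freq=2, skip
  Position 3 ('b'): freq=2, skip
  Position 4 ('d'): unique! => answer = 4

4


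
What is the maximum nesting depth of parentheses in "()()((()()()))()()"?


Input: "()()((()()()))()()"
Tracking depth:
  Position 0 '(': depth becomes 1
  Position 1 ')': depth becomes 0
  Position 2 '(': depth becomes 1
  Position 3 ')': depth becomes 0
  Position 4 '(': depth becomes 1
  Position 5 '(': depth becomes 2
  Position 6 '(': depth becomes 3
  Position 7 ')': depth becomes 2
  Position 8 '(': depth becomes 3
  Position 9 ')': depth becomes 2
  Position 10 '(': depth becomes 3
  Position 11 ')': depth becomes 2
  Position 12 ')': depth becomes 1
  Position 13 ')': depth becomes 0
  Position 14 '(': depth becomes 1
  Position 15 ')': depth becomes 0
  Position 16 '(': depth becomes 1
  Position 17 ')': depth becomes 0
Maximum depth reached: 3

3


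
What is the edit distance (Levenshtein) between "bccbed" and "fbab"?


Computing edit distance: "bccbed" -> "fbab"
DP table:
           f    b    a    b
      0    1    2    3    4
  b   1    1    1    2    3
  c   2    2    2    2    3
  c   3    3    3    3    3
  b   4    4    3    4    3
  e   5    5    4    4    4
  d   6    6    5    5    5
Edit distance = dp[6][4] = 5

5


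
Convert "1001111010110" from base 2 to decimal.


Input: "1001111010110" in base 2
Positional expansion:
  Digit '1' (value 1) x 2^12 = 4096
  Digit '0' (value 0) x 2^11 = 0
  Digit '0' (value 0) x 2^10 = 0
  Digit '1' (value 1) x 2^9 = 512
  Digit '1' (value 1) x 2^8 = 256
  Digit '1' (value 1) x 2^7 = 128
  Digit '1' (value 1) x 2^6 = 64
  Digit '0' (value 0) x 2^5 = 0
  Digit '1' (value 1) x 2^4 = 16
  Digit '0' (value 0) x 2^3 = 0
  Digit '1' (value 1) x 2^2 = 4
  Digit '1' (value 1) x 2^1 = 2
  Digit '0' (value 0) x 2^0 = 0
Sum = 5078

5078


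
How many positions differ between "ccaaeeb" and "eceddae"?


Comparing "ccaaeeb" and "eceddae" position by position:
  Position 0: 'c' vs 'e' => DIFFER
  Position 1: 'c' vs 'c' => same
  Position 2: 'a' vs 'e' => DIFFER
  Position 3: 'a' vs 'd' => DIFFER
  Position 4: 'e' vs 'd' => DIFFER
  Position 5: 'e' vs 'a' => DIFFER
  Position 6: 'b' vs 'e' => DIFFER
Positions that differ: 6

6


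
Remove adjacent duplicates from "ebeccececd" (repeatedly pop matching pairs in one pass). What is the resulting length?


Input: ebeccececd
Stack-based adjacent duplicate removal:
  Read 'e': push. Stack: e
  Read 'b': push. Stack: eb
  Read 'e': push. Stack: ebe
  Read 'c': push. Stack: ebec
  Read 'c': matches stack top 'c' => pop. Stack: ebe
  Read 'e': matches stack top 'e' => pop. Stack: eb
  Read 'c': push. Stack: ebc
  Read 'e': push. Stack: ebce
  Read 'c': push. Stack: ebcec
  Read 'd': push. Stack: ebcecd
Final stack: "ebcecd" (length 6)

6


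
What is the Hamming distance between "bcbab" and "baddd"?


Comparing "bcbab" and "baddd" position by position:
  Position 0: 'b' vs 'b' => same
  Position 1: 'c' vs 'a' => differ
  Position 2: 'b' vs 'd' => differ
  Position 3: 'a' vs 'd' => differ
  Position 4: 'b' vs 'd' => differ
Total differences (Hamming distance): 4

4


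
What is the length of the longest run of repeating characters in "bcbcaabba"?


Input: "bcbcaabba"
Scanning for longest run:
  Position 1 ('c'): new char, reset run to 1
  Position 2 ('b'): new char, reset run to 1
  Position 3 ('c'): new char, reset run to 1
  Position 4 ('a'): new char, reset run to 1
  Position 5 ('a'): continues run of 'a', length=2
  Position 6 ('b'): new char, reset run to 1
  Position 7 ('b'): continues run of 'b', length=2
  Position 8 ('a'): new char, reset run to 1
Longest run: 'a' with length 2

2


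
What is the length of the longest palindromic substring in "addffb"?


Input: "addffb"
Checking substrings for palindromes:
  [1:3] "dd" (len 2) => palindrome
  [3:5] "ff" (len 2) => palindrome
Longest palindromic substring: "dd" with length 2

2


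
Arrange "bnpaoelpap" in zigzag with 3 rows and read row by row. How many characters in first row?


Zigzag "bnpaoelpap" into 3 rows:
Placing characters:
  'b' => row 0
  'n' => row 1
  'p' => row 2
  'a' => row 1
  'o' => row 0
  'e' => row 1
  'l' => row 2
  'p' => row 1
  'a' => row 0
  'p' => row 1
Rows:
  Row 0: "boa"
  Row 1: "naepp"
  Row 2: "pl"
First row length: 3

3
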